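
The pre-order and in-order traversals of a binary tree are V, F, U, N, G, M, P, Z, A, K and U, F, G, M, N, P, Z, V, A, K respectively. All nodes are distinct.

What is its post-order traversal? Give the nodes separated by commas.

U, M, G, Z, P, N, F, K, A, V

The first element of pre-order is the root; it splits in-order into left and right subtrees.
Root V: left subtree has 7 nodes {U, F, G, M, N, P, Z}, right has 2 {A, K}.
  Root F: left subtree has 1 node {U}, right has 5 {G, M, N, P, Z}.
    Root N: left subtree has 2 nodes {G, M}, right has 2 {P, Z}.
      Root G: left subtree has 0 nodes { }, right has 1 {M}.
      Root P: left subtree has 0 nodes { }, right has 1 {Z}.
  Root A: left subtree has 0 nodes { }, right has 1 {K}.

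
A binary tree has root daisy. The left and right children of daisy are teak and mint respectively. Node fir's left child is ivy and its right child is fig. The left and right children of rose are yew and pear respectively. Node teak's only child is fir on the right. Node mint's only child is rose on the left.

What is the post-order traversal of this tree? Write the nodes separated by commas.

Post-order visits the left subtree, then the right subtree, then the node.
At daisy: go left to teak.
  At teak: no left child.
  At teak: go right to fir.
    At fir: go left to ivy.
      ivy is a leaf — visit ivy.
    At fir: go right to fig.
      fig is a leaf — visit fig.
    Visit fir.
  Visit teak.
At daisy: go right to mint.
  At mint: go left to rose.
    At rose: go left to yew.
      yew is a leaf — visit yew.
    At rose: go right to pear.
      pear is a leaf — visit pear.
    Visit rose.
  At mint: no right child.
  Visit mint.
Visit daisy.

ivy, fig, fir, teak, yew, pear, rose, mint, daisy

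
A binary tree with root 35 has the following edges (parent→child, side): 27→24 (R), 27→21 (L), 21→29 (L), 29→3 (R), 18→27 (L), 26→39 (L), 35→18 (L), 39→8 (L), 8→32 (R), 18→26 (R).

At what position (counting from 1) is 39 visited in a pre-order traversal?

9

Pre-order visits the node, then its left subtree, then its right subtree.
Visit 35.
At 35: go left to 18.
  Visit 18.
  At 18: go left to 27.
    Visit 27.
    At 27: go left to 21.
      Visit 21.
      At 21: go left to 29.
        Visit 29.
        At 29: no left child.
        At 29: go right to 3.
          3 is a leaf — visit 3.
      At 21: no right child.
    At 27: go right to 24.
      24 is a leaf — visit 24.
  At 18: go right to 26.
    Visit 26.
    At 26: go left to 39.
      Visit 39.
      At 39: go left to 8.
        Visit 8.
        At 8: no left child.
        At 8: go right to 32.
          32 is a leaf — visit 32.
      At 39: no right child.
    At 26: no right child.
At 35: no right child.
Full pre-order sequence: 35, 18, 27, 21, 29, 3, 24, 26, 39, 8, 32.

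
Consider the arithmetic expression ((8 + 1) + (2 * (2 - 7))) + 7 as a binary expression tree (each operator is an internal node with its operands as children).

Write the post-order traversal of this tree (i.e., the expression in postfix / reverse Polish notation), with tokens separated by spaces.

Post-order on an expression tree gives postfix notation: for each operator, emit left operand, right operand, then the operator.

8 1 + 2 2 7 - * + 7 +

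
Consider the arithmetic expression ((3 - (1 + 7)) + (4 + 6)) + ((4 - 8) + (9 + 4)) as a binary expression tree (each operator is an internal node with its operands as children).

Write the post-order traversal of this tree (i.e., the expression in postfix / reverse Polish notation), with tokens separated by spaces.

Post-order on an expression tree gives postfix notation: for each operator, emit left operand, right operand, then the operator.

3 1 7 + - 4 6 + + 4 8 - 9 4 + + +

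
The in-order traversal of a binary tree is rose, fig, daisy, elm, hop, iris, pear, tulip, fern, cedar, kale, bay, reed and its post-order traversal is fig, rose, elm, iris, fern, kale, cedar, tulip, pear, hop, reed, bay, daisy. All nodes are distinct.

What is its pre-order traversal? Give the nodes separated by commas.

daisy, rose, fig, bay, hop, elm, pear, iris, tulip, cedar, fern, kale, reed

The last element of post-order is the root; it splits in-order into left and right subtrees.
Root daisy: left subtree has 2 nodes {rose, fig}, right has 10 {elm, hop, iris, pear, tulip, fern, cedar, kale, bay, reed}.
  Root rose: left subtree has 0 nodes { }, right has 1 {fig}.
  Root bay: left subtree has 8 nodes {elm, hop, iris, pear, tulip, fern, cedar, kale}, right has 1 {reed}.
    Root hop: left subtree has 1 node {elm}, right has 6 {iris, pear, tulip, fern, cedar, kale}.
      Root pear: left subtree has 1 node {iris}, right has 4 {tulip, fern, cedar, kale}.
        Root tulip: left subtree has 0 nodes { }, right has 3 {fern, cedar, kale}.
          Root cedar: left subtree has 1 node {fern}, right has 1 {kale}.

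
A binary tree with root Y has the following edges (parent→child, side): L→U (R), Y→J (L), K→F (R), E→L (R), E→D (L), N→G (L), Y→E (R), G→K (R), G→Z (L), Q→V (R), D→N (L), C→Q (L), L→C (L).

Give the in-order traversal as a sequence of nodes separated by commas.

In-order visits the left subtree, then the node, then the right subtree.
At Y: go left to J.
  J is a leaf — visit J.
Visit Y.
At Y: go right to E.
  At E: go left to D.
    At D: go left to N.
      At N: go left to G.
        At G: go left to Z.
          Z is a leaf — visit Z.
        Visit G.
        At G: go right to K.
          At K: no left child.
          Visit K.
          At K: go right to F.
            F is a leaf — visit F.
      Visit N.
      At N: no right child.
    Visit D.
    At D: no right child.
  Visit E.
  At E: go right to L.
    At L: go left to C.
      At C: go left to Q.
        At Q: no left child.
        Visit Q.
        At Q: go right to V.
          V is a leaf — visit V.
      Visit C.
      At C: no right child.
    Visit L.
    At L: go right to U.
      U is a leaf — visit U.

J, Y, Z, G, K, F, N, D, E, Q, V, C, L, U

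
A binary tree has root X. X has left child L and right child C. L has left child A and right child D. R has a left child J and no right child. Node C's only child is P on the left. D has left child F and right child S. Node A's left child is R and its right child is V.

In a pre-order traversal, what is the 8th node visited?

Pre-order visits the node, then its left subtree, then its right subtree.
Visit X.
At X: go left to L.
  Visit L.
  At L: go left to A.
    Visit A.
    At A: go left to R.
      Visit R.
      At R: go left to J.
        J is a leaf — visit J.
      At R: no right child.
    At A: go right to V.
      V is a leaf — visit V.
  At L: go right to D.
    Visit D.
    At D: go left to F.
      F is a leaf — visit F.
    At D: go right to S.
      S is a leaf — visit S.
At X: go right to C.
  Visit C.
  At C: go left to P.
    P is a leaf — visit P.
  At C: no right child.
Full pre-order sequence: X, L, A, R, J, V, D, F, S, C, P.

F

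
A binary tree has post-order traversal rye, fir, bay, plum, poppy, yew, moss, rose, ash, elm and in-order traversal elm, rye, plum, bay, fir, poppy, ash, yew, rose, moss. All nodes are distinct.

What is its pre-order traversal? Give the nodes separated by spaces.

elm ash poppy plum rye bay fir rose yew moss

The last element of post-order is the root; it splits in-order into left and right subtrees.
Root elm: left subtree has 0 nodes { }, right has 9 {rye, plum, bay, fir, poppy, ash, yew, rose, moss}.
  Root ash: left subtree has 5 nodes {rye, plum, bay, fir, poppy}, right has 3 {yew, rose, moss}.
    Root poppy: left subtree has 4 nodes {rye, plum, bay, fir}, right has 0 { }.
      Root plum: left subtree has 1 node {rye}, right has 2 {bay, fir}.
        Root bay: left subtree has 0 nodes { }, right has 1 {fir}.
    Root rose: left subtree has 1 node {yew}, right has 1 {moss}.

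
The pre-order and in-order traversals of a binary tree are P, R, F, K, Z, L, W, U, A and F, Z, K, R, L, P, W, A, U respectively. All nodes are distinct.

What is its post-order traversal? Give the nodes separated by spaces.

Z K F L R A U W P

The first element of pre-order is the root; it splits in-order into left and right subtrees.
Root P: left subtree has 5 nodes {F, Z, K, R, L}, right has 3 {W, A, U}.
  Root R: left subtree has 3 nodes {F, Z, K}, right has 1 {L}.
    Root F: left subtree has 0 nodes { }, right has 2 {Z, K}.
      Root K: left subtree has 1 node {Z}, right has 0 { }.
  Root W: left subtree has 0 nodes { }, right has 2 {A, U}.
    Root U: left subtree has 1 node {A}, right has 0 { }.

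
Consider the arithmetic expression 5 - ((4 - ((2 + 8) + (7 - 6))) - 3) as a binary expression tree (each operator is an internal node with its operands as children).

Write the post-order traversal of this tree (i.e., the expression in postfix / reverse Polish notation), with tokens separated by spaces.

5 4 2 8 + 7 6 - + - 3 - -

Post-order on an expression tree gives postfix notation: for each operator, emit left operand, right operand, then the operator.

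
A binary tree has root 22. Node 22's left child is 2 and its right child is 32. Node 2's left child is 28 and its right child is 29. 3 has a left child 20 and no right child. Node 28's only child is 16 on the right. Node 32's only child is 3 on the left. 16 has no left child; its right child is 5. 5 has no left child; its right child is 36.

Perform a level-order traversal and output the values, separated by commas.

Level-order visits nodes level by level from the root, left to right within each level.
Level 0: 22
Level 1: 2, 32
Level 2: 28, 29, 3
Level 3: 16, 20
Level 4: 5
Level 5: 36

22, 2, 32, 28, 29, 3, 16, 20, 5, 36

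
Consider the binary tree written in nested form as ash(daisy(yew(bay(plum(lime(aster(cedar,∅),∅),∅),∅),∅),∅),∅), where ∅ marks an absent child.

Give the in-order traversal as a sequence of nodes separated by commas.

cedar, aster, lime, plum, bay, yew, daisy, ash

In-order visits the left subtree, then the node, then the right subtree.
At ash: go left to daisy.
  At daisy: go left to yew.
    At yew: go left to bay.
      At bay: go left to plum.
        At plum: go left to lime.
          At lime: go left to aster.
            At aster: go left to cedar.
              cedar is a leaf — visit cedar.
            Visit aster.
            At aster: no right child.
          Visit lime.
          At lime: no right child.
        Visit plum.
        At plum: no right child.
      Visit bay.
      At bay: no right child.
    Visit yew.
    At yew: no right child.
  Visit daisy.
  At daisy: no right child.
Visit ash.
At ash: no right child.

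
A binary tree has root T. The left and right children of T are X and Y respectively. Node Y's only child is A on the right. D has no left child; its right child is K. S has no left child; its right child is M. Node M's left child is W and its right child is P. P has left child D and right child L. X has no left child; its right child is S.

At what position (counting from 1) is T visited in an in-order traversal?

In-order visits the left subtree, then the node, then the right subtree.
At T: go left to X.
  At X: no left child.
  Visit X.
  At X: go right to S.
    At S: no left child.
    Visit S.
    At S: go right to M.
      At M: go left to W.
        W is a leaf — visit W.
      Visit M.
      At M: go right to P.
        At P: go left to D.
          At D: no left child.
          Visit D.
          At D: go right to K.
            K is a leaf — visit K.
        Visit P.
        At P: go right to L.
          L is a leaf — visit L.
Visit T.
At T: go right to Y.
  At Y: no left child.
  Visit Y.
  At Y: go right to A.
    A is a leaf — visit A.
Full in-order sequence: X, S, W, M, D, K, P, L, T, Y, A.

9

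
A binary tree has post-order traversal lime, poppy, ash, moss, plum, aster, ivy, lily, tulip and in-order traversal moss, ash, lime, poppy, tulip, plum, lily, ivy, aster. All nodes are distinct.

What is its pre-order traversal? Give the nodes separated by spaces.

tulip moss ash poppy lime lily plum ivy aster

The last element of post-order is the root; it splits in-order into left and right subtrees.
Root tulip: left subtree has 4 nodes {moss, ash, lime, poppy}, right has 4 {plum, lily, ivy, aster}.
  Root moss: left subtree has 0 nodes { }, right has 3 {ash, lime, poppy}.
    Root ash: left subtree has 0 nodes { }, right has 2 {lime, poppy}.
      Root poppy: left subtree has 1 node {lime}, right has 0 { }.
  Root lily: left subtree has 1 node {plum}, right has 2 {ivy, aster}.
    Root ivy: left subtree has 0 nodes { }, right has 1 {aster}.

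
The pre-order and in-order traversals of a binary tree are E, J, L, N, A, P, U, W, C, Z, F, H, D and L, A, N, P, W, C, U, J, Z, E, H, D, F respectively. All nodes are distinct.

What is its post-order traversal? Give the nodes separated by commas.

The first element of pre-order is the root; it splits in-order into left and right subtrees.
Root E: left subtree has 9 nodes {L, A, N, P, W, C, U, J, Z}, right has 3 {H, D, F}.
  Root J: left subtree has 7 nodes {L, A, N, P, W, C, U}, right has 1 {Z}.
    Root L: left subtree has 0 nodes { }, right has 6 {A, N, P, W, C, U}.
      Root N: left subtree has 1 node {A}, right has 4 {P, W, C, U}.
        Root P: left subtree has 0 nodes { }, right has 3 {W, C, U}.
          Root U: left subtree has 2 nodes {W, C}, right has 0 { }.
            Root W: left subtree has 0 nodes { }, right has 1 {C}.
  Root F: left subtree has 2 nodes {H, D}, right has 0 { }.
    Root H: left subtree has 0 nodes { }, right has 1 {D}.

A, C, W, U, P, N, L, Z, J, D, H, F, E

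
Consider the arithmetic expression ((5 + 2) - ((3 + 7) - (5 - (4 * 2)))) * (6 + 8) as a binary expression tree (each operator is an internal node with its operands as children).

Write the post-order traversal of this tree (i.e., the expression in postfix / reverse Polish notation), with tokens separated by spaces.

Post-order on an expression tree gives postfix notation: for each operator, emit left operand, right operand, then the operator.

5 2 + 3 7 + 5 4 2 * - - - 6 8 + *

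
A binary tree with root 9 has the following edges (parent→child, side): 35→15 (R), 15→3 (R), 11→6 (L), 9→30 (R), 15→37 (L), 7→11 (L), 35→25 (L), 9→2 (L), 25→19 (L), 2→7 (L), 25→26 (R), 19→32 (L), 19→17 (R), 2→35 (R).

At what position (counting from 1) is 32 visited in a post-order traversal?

4

Post-order visits the left subtree, then the right subtree, then the node.
At 9: go left to 2.
  At 2: go left to 7.
    At 7: go left to 11.
      At 11: go left to 6.
        6 is a leaf — visit 6.
      At 11: no right child.
      Visit 11.
    At 7: no right child.
    Visit 7.
  At 2: go right to 35.
    At 35: go left to 25.
      At 25: go left to 19.
        At 19: go left to 32.
          32 is a leaf — visit 32.
        At 19: go right to 17.
          17 is a leaf — visit 17.
        Visit 19.
      At 25: go right to 26.
        26 is a leaf — visit 26.
      Visit 25.
    At 35: go right to 15.
      At 15: go left to 37.
        37 is a leaf — visit 37.
      At 15: go right to 3.
        3 is a leaf — visit 3.
      Visit 15.
    Visit 35.
  Visit 2.
At 9: go right to 30.
  30 is a leaf — visit 30.
Visit 9.
Full post-order sequence: 6, 11, 7, 32, 17, 19, 26, 25, 37, 3, 15, 35, 2, 30, 9.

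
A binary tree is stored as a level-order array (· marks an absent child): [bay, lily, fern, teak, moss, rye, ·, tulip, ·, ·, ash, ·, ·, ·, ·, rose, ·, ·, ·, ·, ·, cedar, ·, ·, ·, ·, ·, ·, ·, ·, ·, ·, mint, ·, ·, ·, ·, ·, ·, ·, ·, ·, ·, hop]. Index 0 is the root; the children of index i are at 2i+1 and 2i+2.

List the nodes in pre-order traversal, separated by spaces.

Pre-order visits the node, then its left subtree, then its right subtree.
Visit bay.
At bay: go left to lily.
  Visit lily.
  At lily: go left to teak.
    Visit teak.
    At teak: go left to tulip.
      Visit tulip.
      At tulip: go left to rose.
        Visit rose.
        At rose: no left child.
        At rose: go right to mint.
          mint is a leaf — visit mint.
      At tulip: no right child.
    At teak: no right child.
  At lily: go right to moss.
    Visit moss.
    At moss: no left child.
    At moss: go right to ash.
      Visit ash.
      At ash: go left to cedar.
        Visit cedar.
        At cedar: go left to hop.
          hop is a leaf — visit hop.
        At cedar: no right child.
      At ash: no right child.
At bay: go right to fern.
  Visit fern.
  At fern: go left to rye.
    rye is a leaf — visit rye.
  At fern: no right child.

bay lily teak tulip rose mint moss ash cedar hop fern rye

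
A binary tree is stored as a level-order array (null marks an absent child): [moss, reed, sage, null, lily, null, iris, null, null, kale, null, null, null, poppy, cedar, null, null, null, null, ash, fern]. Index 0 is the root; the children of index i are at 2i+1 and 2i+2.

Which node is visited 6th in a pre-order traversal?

Pre-order visits the node, then its left subtree, then its right subtree.
Visit moss.
At moss: go left to reed.
  Visit reed.
  At reed: no left child.
  At reed: go right to lily.
    Visit lily.
    At lily: go left to kale.
      Visit kale.
      At kale: go left to ash.
        ash is a leaf — visit ash.
      At kale: go right to fern.
        fern is a leaf — visit fern.
    At lily: no right child.
At moss: go right to sage.
  Visit sage.
  At sage: no left child.
  At sage: go right to iris.
    Visit iris.
    At iris: go left to poppy.
      poppy is a leaf — visit poppy.
    At iris: go right to cedar.
      cedar is a leaf — visit cedar.
Full pre-order sequence: moss, reed, lily, kale, ash, fern, sage, iris, poppy, cedar.

fern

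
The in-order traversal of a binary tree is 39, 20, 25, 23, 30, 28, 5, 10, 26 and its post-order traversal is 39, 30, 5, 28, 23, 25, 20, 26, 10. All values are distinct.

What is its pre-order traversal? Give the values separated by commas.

10, 20, 39, 25, 23, 28, 30, 5, 26

The last element of post-order is the root; it splits in-order into left and right subtrees.
Root 10: left subtree has 7 nodes {39, 20, 25, 23, 30, 28, 5}, right has 1 {26}.
  Root 20: left subtree has 1 node {39}, right has 5 {25, 23, 30, 28, 5}.
    Root 25: left subtree has 0 nodes { }, right has 4 {23, 30, 28, 5}.
      Root 23: left subtree has 0 nodes { }, right has 3 {30, 28, 5}.
        Root 28: left subtree has 1 node {30}, right has 1 {5}.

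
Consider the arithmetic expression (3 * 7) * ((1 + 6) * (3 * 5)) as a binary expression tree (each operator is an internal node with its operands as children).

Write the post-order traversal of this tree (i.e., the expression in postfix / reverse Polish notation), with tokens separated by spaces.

Post-order on an expression tree gives postfix notation: for each operator, emit left operand, right operand, then the operator.

3 7 * 1 6 + 3 5 * * *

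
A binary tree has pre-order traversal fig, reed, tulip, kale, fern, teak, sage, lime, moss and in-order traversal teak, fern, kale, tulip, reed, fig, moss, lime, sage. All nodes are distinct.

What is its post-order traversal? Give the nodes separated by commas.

The first element of pre-order is the root; it splits in-order into left and right subtrees.
Root fig: left subtree has 5 nodes {teak, fern, kale, tulip, reed}, right has 3 {moss, lime, sage}.
  Root reed: left subtree has 4 nodes {teak, fern, kale, tulip}, right has 0 { }.
    Root tulip: left subtree has 3 nodes {teak, fern, kale}, right has 0 { }.
      Root kale: left subtree has 2 nodes {teak, fern}, right has 0 { }.
        Root fern: left subtree has 1 node {teak}, right has 0 { }.
  Root sage: left subtree has 2 nodes {moss, lime}, right has 0 { }.
    Root lime: left subtree has 1 node {moss}, right has 0 { }.

teak, fern, kale, tulip, reed, moss, lime, sage, fig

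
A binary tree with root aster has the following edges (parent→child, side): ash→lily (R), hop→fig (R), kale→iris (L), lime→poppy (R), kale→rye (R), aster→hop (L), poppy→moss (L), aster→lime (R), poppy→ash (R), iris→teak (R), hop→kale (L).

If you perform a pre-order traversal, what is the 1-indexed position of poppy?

9

Pre-order visits the node, then its left subtree, then its right subtree.
Visit aster.
At aster: go left to hop.
  Visit hop.
  At hop: go left to kale.
    Visit kale.
    At kale: go left to iris.
      Visit iris.
      At iris: no left child.
      At iris: go right to teak.
        teak is a leaf — visit teak.
    At kale: go right to rye.
      rye is a leaf — visit rye.
  At hop: go right to fig.
    fig is a leaf — visit fig.
At aster: go right to lime.
  Visit lime.
  At lime: no left child.
  At lime: go right to poppy.
    Visit poppy.
    At poppy: go left to moss.
      moss is a leaf — visit moss.
    At poppy: go right to ash.
      Visit ash.
      At ash: no left child.
      At ash: go right to lily.
        lily is a leaf — visit lily.
Full pre-order sequence: aster, hop, kale, iris, teak, rye, fig, lime, poppy, moss, ash, lily.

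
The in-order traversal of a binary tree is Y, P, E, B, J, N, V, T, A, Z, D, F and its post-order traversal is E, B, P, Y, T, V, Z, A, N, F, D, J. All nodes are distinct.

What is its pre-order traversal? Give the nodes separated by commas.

The last element of post-order is the root; it splits in-order into left and right subtrees.
Root J: left subtree has 4 nodes {Y, P, E, B}, right has 7 {N, V, T, A, Z, D, F}.
  Root Y: left subtree has 0 nodes { }, right has 3 {P, E, B}.
    Root P: left subtree has 0 nodes { }, right has 2 {E, B}.
      Root B: left subtree has 1 node {E}, right has 0 { }.
  Root D: left subtree has 5 nodes {N, V, T, A, Z}, right has 1 {F}.
    Root N: left subtree has 0 nodes { }, right has 4 {V, T, A, Z}.
      Root A: left subtree has 2 nodes {V, T}, right has 1 {Z}.
        Root V: left subtree has 0 nodes { }, right has 1 {T}.

J, Y, P, B, E, D, N, A, V, T, Z, F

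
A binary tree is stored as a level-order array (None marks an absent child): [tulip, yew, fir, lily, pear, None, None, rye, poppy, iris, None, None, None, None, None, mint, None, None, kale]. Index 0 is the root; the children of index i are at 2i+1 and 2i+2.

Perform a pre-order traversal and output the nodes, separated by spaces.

Pre-order visits the node, then its left subtree, then its right subtree.
Visit tulip.
At tulip: go left to yew.
  Visit yew.
  At yew: go left to lily.
    Visit lily.
    At lily: go left to rye.
      Visit rye.
      At rye: go left to mint.
        mint is a leaf — visit mint.
      At rye: no right child.
    At lily: go right to poppy.
      Visit poppy.
      At poppy: no left child.
      At poppy: go right to kale.
        kale is a leaf — visit kale.
  At yew: go right to pear.
    Visit pear.
    At pear: go left to iris.
      iris is a leaf — visit iris.
    At pear: no right child.
At tulip: go right to fir.
  fir is a leaf — visit fir.

tulip yew lily rye mint poppy kale pear iris fir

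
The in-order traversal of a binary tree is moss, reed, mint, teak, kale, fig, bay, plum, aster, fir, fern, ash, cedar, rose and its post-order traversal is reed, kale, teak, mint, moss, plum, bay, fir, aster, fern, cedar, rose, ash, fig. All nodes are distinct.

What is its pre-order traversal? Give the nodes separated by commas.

The last element of post-order is the root; it splits in-order into left and right subtrees.
Root fig: left subtree has 5 nodes {moss, reed, mint, teak, kale}, right has 8 {bay, plum, aster, fir, fern, ash, cedar, rose}.
  Root moss: left subtree has 0 nodes { }, right has 4 {reed, mint, teak, kale}.
    Root mint: left subtree has 1 node {reed}, right has 2 {teak, kale}.
      Root teak: left subtree has 0 nodes { }, right has 1 {kale}.
  Root ash: left subtree has 5 nodes {bay, plum, aster, fir, fern}, right has 2 {cedar, rose}.
    Root fern: left subtree has 4 nodes {bay, plum, aster, fir}, right has 0 { }.
      Root aster: left subtree has 2 nodes {bay, plum}, right has 1 {fir}.
        Root bay: left subtree has 0 nodes { }, right has 1 {plum}.
    Root rose: left subtree has 1 node {cedar}, right has 0 { }.

fig, moss, mint, reed, teak, kale, ash, fern, aster, bay, plum, fir, rose, cedar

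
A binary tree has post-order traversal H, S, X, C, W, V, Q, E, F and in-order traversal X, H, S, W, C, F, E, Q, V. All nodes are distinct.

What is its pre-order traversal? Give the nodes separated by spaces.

The last element of post-order is the root; it splits in-order into left and right subtrees.
Root F: left subtree has 5 nodes {X, H, S, W, C}, right has 3 {E, Q, V}.
  Root W: left subtree has 3 nodes {X, H, S}, right has 1 {C}.
    Root X: left subtree has 0 nodes { }, right has 2 {H, S}.
      Root S: left subtree has 1 node {H}, right has 0 { }.
  Root E: left subtree has 0 nodes { }, right has 2 {Q, V}.
    Root Q: left subtree has 0 nodes { }, right has 1 {V}.

F W X S H C E Q V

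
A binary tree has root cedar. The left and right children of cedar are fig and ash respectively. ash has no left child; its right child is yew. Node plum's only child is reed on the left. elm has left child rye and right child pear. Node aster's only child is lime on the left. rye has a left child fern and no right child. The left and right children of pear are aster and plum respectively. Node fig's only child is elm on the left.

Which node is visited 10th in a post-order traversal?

Post-order visits the left subtree, then the right subtree, then the node.
At cedar: go left to fig.
  At fig: go left to elm.
    At elm: go left to rye.
      At rye: go left to fern.
        fern is a leaf — visit fern.
      At rye: no right child.
      Visit rye.
    At elm: go right to pear.
      At pear: go left to aster.
        At aster: go left to lime.
          lime is a leaf — visit lime.
        At aster: no right child.
        Visit aster.
      At pear: go right to plum.
        At plum: go left to reed.
          reed is a leaf — visit reed.
        At plum: no right child.
        Visit plum.
      Visit pear.
    Visit elm.
  At fig: no right child.
  Visit fig.
At cedar: go right to ash.
  At ash: no left child.
  At ash: go right to yew.
    yew is a leaf — visit yew.
  Visit ash.
Visit cedar.
Full post-order sequence: fern, rye, lime, aster, reed, plum, pear, elm, fig, yew, ash, cedar.

yew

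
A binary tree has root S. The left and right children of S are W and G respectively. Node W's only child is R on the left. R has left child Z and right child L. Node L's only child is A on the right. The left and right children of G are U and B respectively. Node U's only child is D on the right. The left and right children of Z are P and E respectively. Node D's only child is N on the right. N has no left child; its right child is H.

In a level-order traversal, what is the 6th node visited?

Level-order visits nodes level by level from the root, left to right within each level.
Level 0: S
Level 1: W, G
Level 2: R, U, B
Level 3: Z, L, D
Level 4: P, E, A, N
Level 5: H
Full level-order sequence: S, W, G, R, U, B, Z, L, D, P, E, A, N, H.

B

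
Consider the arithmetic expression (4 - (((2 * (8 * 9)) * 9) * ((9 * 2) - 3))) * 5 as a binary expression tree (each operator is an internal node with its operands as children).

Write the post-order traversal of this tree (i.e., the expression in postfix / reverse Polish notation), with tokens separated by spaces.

Post-order on an expression tree gives postfix notation: for each operator, emit left operand, right operand, then the operator.

4 2 8 9 * * 9 * 9 2 * 3 - * - 5 *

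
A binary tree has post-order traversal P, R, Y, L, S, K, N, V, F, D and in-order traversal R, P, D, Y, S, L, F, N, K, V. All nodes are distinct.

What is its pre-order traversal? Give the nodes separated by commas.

D, R, P, F, S, Y, L, V, N, K

The last element of post-order is the root; it splits in-order into left and right subtrees.
Root D: left subtree has 2 nodes {R, P}, right has 7 {Y, S, L, F, N, K, V}.
  Root R: left subtree has 0 nodes { }, right has 1 {P}.
  Root F: left subtree has 3 nodes {Y, S, L}, right has 3 {N, K, V}.
    Root S: left subtree has 1 node {Y}, right has 1 {L}.
    Root V: left subtree has 2 nodes {N, K}, right has 0 { }.
      Root N: left subtree has 0 nodes { }, right has 1 {K}.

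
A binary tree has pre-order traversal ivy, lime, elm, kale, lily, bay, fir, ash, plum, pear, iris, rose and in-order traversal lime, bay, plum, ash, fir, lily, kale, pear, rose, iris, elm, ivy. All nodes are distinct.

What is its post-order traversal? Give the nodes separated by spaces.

The first element of pre-order is the root; it splits in-order into left and right subtrees.
Root ivy: left subtree has 11 nodes {lime, bay, plum, ash, fir, lily, kale, pear, rose, iris, elm}, right has 0 { }.
  Root lime: left subtree has 0 nodes { }, right has 10 {bay, plum, ash, fir, lily, kale, pear, rose, iris, elm}.
    Root elm: left subtree has 9 nodes {bay, plum, ash, fir, lily, kale, pear, rose, iris}, right has 0 { }.
      Root kale: left subtree has 5 nodes {bay, plum, ash, fir, lily}, right has 3 {pear, rose, iris}.
        Root lily: left subtree has 4 nodes {bay, plum, ash, fir}, right has 0 { }.
          Root bay: left subtree has 0 nodes { }, right has 3 {plum, ash, fir}.
            Root fir: left subtree has 2 nodes {plum, ash}, right has 0 { }.
              Root ash: left subtree has 1 node {plum}, right has 0 { }.
        Root pear: left subtree has 0 nodes { }, right has 2 {rose, iris}.
          Root iris: left subtree has 1 node {rose}, right has 0 { }.

plum ash fir bay lily rose iris pear kale elm lime ivy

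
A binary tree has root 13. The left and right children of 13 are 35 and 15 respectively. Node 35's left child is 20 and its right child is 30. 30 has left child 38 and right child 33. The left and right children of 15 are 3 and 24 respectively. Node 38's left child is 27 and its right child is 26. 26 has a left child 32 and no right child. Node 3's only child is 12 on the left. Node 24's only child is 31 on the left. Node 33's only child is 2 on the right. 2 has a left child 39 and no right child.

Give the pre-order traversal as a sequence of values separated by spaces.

13 35 20 30 38 27 26 32 33 2 39 15 3 12 24 31

Pre-order visits the node, then its left subtree, then its right subtree.
Visit 13.
At 13: go left to 35.
  Visit 35.
  At 35: go left to 20.
    20 is a leaf — visit 20.
  At 35: go right to 30.
    Visit 30.
    At 30: go left to 38.
      Visit 38.
      At 38: go left to 27.
        27 is a leaf — visit 27.
      At 38: go right to 26.
        Visit 26.
        At 26: go left to 32.
          32 is a leaf — visit 32.
        At 26: no right child.
    At 30: go right to 33.
      Visit 33.
      At 33: no left child.
      At 33: go right to 2.
        Visit 2.
        At 2: go left to 39.
          39 is a leaf — visit 39.
        At 2: no right child.
At 13: go right to 15.
  Visit 15.
  At 15: go left to 3.
    Visit 3.
    At 3: go left to 12.
      12 is a leaf — visit 12.
    At 3: no right child.
  At 15: go right to 24.
    Visit 24.
    At 24: go left to 31.
      31 is a leaf — visit 31.
    At 24: no right child.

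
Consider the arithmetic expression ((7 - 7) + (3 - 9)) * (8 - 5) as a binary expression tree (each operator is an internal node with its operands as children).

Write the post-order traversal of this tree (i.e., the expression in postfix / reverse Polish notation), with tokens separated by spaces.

Post-order on an expression tree gives postfix notation: for each operator, emit left operand, right operand, then the operator.

7 7 - 3 9 - + 8 5 - *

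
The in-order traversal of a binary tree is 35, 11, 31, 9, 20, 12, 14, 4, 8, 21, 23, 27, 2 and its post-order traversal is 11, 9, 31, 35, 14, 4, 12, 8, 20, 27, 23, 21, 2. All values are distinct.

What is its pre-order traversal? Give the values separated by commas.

The last element of post-order is the root; it splits in-order into left and right subtrees.
Root 2: left subtree has 12 nodes {35, 11, 31, 9, 20, 12, 14, 4, 8, 21, 23, 27}, right has 0 { }.
  Root 21: left subtree has 9 nodes {35, 11, 31, 9, 20, 12, 14, 4, 8}, right has 2 {23, 27}.
    Root 20: left subtree has 4 nodes {35, 11, 31, 9}, right has 4 {12, 14, 4, 8}.
      Root 35: left subtree has 0 nodes { }, right has 3 {11, 31, 9}.
        Root 31: left subtree has 1 node {11}, right has 1 {9}.
      Root 8: left subtree has 3 nodes {12, 14, 4}, right has 0 { }.
        Root 12: left subtree has 0 nodes { }, right has 2 {14, 4}.
          Root 4: left subtree has 1 node {14}, right has 0 { }.
    Root 23: left subtree has 0 nodes { }, right has 1 {27}.

2, 21, 20, 35, 31, 11, 9, 8, 12, 4, 14, 23, 27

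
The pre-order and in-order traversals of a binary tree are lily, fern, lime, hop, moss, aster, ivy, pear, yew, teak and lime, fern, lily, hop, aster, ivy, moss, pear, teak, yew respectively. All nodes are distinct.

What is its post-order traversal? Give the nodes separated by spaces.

The first element of pre-order is the root; it splits in-order into left and right subtrees.
Root lily: left subtree has 2 nodes {lime, fern}, right has 7 {hop, aster, ivy, moss, pear, teak, yew}.
  Root fern: left subtree has 1 node {lime}, right has 0 { }.
  Root hop: left subtree has 0 nodes { }, right has 6 {aster, ivy, moss, pear, teak, yew}.
    Root moss: left subtree has 2 nodes {aster, ivy}, right has 3 {pear, teak, yew}.
      Root aster: left subtree has 0 nodes { }, right has 1 {ivy}.
      Root pear: left subtree has 0 nodes { }, right has 2 {teak, yew}.
        Root yew: left subtree has 1 node {teak}, right has 0 { }.

lime fern ivy aster teak yew pear moss hop lily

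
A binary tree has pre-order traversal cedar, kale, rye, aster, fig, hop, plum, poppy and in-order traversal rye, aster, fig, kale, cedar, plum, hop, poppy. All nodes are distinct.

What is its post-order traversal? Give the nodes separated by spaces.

The first element of pre-order is the root; it splits in-order into left and right subtrees.
Root cedar: left subtree has 4 nodes {rye, aster, fig, kale}, right has 3 {plum, hop, poppy}.
  Root kale: left subtree has 3 nodes {rye, aster, fig}, right has 0 { }.
    Root rye: left subtree has 0 nodes { }, right has 2 {aster, fig}.
      Root aster: left subtree has 0 nodes { }, right has 1 {fig}.
  Root hop: left subtree has 1 node {plum}, right has 1 {poppy}.

fig aster rye kale plum poppy hop cedar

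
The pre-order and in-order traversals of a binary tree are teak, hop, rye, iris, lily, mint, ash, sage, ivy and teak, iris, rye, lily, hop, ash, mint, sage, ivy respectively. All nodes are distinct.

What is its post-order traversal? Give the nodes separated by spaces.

The first element of pre-order is the root; it splits in-order into left and right subtrees.
Root teak: left subtree has 0 nodes { }, right has 8 {iris, rye, lily, hop, ash, mint, sage, ivy}.
  Root hop: left subtree has 3 nodes {iris, rye, lily}, right has 4 {ash, mint, sage, ivy}.
    Root rye: left subtree has 1 node {iris}, right has 1 {lily}.
    Root mint: left subtree has 1 node {ash}, right has 2 {sage, ivy}.
      Root sage: left subtree has 0 nodes { }, right has 1 {ivy}.

iris lily rye ash ivy sage mint hop teak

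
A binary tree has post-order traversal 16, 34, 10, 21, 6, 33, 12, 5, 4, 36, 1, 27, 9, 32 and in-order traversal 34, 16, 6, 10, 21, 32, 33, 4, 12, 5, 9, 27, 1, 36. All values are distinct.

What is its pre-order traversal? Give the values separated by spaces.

The last element of post-order is the root; it splits in-order into left and right subtrees.
Root 32: left subtree has 5 nodes {34, 16, 6, 10, 21}, right has 8 {33, 4, 12, 5, 9, 27, 1, 36}.
  Root 6: left subtree has 2 nodes {34, 16}, right has 2 {10, 21}.
    Root 34: left subtree has 0 nodes { }, right has 1 {16}.
    Root 21: left subtree has 1 node {10}, right has 0 { }.
  Root 9: left subtree has 4 nodes {33, 4, 12, 5}, right has 3 {27, 1, 36}.
    Root 4: left subtree has 1 node {33}, right has 2 {12, 5}.
      Root 5: left subtree has 1 node {12}, right has 0 { }.
    Root 27: left subtree has 0 nodes { }, right has 2 {1, 36}.
      Root 1: left subtree has 0 nodes { }, right has 1 {36}.

32 6 34 16 21 10 9 4 33 5 12 27 1 36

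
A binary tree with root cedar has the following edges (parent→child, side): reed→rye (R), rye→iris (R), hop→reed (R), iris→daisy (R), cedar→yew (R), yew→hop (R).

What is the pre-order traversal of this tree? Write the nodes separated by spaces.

cedar yew hop reed rye iris daisy

Pre-order visits the node, then its left subtree, then its right subtree.
Visit cedar.
At cedar: no left child.
At cedar: go right to yew.
  Visit yew.
  At yew: no left child.
  At yew: go right to hop.
    Visit hop.
    At hop: no left child.
    At hop: go right to reed.
      Visit reed.
      At reed: no left child.
      At reed: go right to rye.
        Visit rye.
        At rye: no left child.
        At rye: go right to iris.
          Visit iris.
          At iris: no left child.
          At iris: go right to daisy.
            daisy is a leaf — visit daisy.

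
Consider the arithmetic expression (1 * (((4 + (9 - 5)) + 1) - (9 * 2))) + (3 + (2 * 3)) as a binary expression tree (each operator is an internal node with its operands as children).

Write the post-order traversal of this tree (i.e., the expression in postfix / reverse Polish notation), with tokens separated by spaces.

Post-order on an expression tree gives postfix notation: for each operator, emit left operand, right operand, then the operator.

1 4 9 5 - + 1 + 9 2 * - * 3 2 3 * + +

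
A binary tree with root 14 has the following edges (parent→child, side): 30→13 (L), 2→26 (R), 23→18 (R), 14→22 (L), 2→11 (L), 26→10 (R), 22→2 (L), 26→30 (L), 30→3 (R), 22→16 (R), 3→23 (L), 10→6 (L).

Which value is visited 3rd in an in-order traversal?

13

In-order visits the left subtree, then the node, then the right subtree.
At 14: go left to 22.
  At 22: go left to 2.
    At 2: go left to 11.
      11 is a leaf — visit 11.
    Visit 2.
    At 2: go right to 26.
      At 26: go left to 30.
        At 30: go left to 13.
          13 is a leaf — visit 13.
        Visit 30.
        At 30: go right to 3.
          At 3: go left to 23.
            At 23: no left child.
            Visit 23.
            At 23: go right to 18.
              18 is a leaf — visit 18.
          Visit 3.
          At 3: no right child.
      Visit 26.
      At 26: go right to 10.
        At 10: go left to 6.
          6 is a leaf — visit 6.
        Visit 10.
        At 10: no right child.
  Visit 22.
  At 22: go right to 16.
    16 is a leaf — visit 16.
Visit 14.
At 14: no right child.
Full in-order sequence: 11, 2, 13, 30, 23, 18, 3, 26, 6, 10, 22, 16, 14.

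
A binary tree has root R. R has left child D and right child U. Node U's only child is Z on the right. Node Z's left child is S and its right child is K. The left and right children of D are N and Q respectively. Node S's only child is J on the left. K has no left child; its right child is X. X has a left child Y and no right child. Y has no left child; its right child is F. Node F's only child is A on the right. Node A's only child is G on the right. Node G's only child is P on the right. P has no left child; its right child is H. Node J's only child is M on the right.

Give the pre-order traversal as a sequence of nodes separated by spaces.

R D N Q U Z S J M K X Y F A G P H

Pre-order visits the node, then its left subtree, then its right subtree.
Visit R.
At R: go left to D.
  Visit D.
  At D: go left to N.
    N is a leaf — visit N.
  At D: go right to Q.
    Q is a leaf — visit Q.
At R: go right to U.
  Visit U.
  At U: no left child.
  At U: go right to Z.
    Visit Z.
    At Z: go left to S.
      Visit S.
      At S: go left to J.
        Visit J.
        At J: no left child.
        At J: go right to M.
          M is a leaf — visit M.
      At S: no right child.
    At Z: go right to K.
      Visit K.
      At K: no left child.
      At K: go right to X.
        Visit X.
        At X: go left to Y.
          Visit Y.
          At Y: no left child.
          At Y: go right to F.
            Visit F.
            At F: no left child.
            At F: go right to A.
              Visit A.
              At A: no left child.
              At A: go right to G.
                Visit G.
                At G: no left child.
                At G: go right to P.
                  Visit P.
                  At P: no left child.
                  At P: go right to H.
                    H is a leaf — visit H.
        At X: no right child.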